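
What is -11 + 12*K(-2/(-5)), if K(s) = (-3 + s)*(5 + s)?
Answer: -4487/25 ≈ -179.48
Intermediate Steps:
-11 + 12*K(-2/(-5)) = -11 + 12*(-15 + (-2/(-5))**2 + 2*(-2/(-5))) = -11 + 12*(-15 + (-2*(-1/5))**2 + 2*(-2*(-1/5))) = -11 + 12*(-15 + (2/5)**2 + 2*(2/5)) = -11 + 12*(-15 + 4/25 + 4/5) = -11 + 12*(-351/25) = -11 - 4212/25 = -4487/25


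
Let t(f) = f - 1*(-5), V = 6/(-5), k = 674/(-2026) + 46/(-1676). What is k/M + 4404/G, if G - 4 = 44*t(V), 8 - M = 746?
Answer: 1724429292865/67033763604 ≈ 25.725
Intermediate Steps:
k = -305705/848894 (k = 674*(-1/2026) + 46*(-1/1676) = -337/1013 - 23/838 = -305705/848894 ≈ -0.36012)
M = -738 (M = 8 - 1*746 = 8 - 746 = -738)
V = -6/5 (V = 6*(-1/5) = -6/5 ≈ -1.2000)
t(f) = 5 + f (t(f) = f + 5 = 5 + f)
G = 856/5 (G = 4 + 44*(5 - 6/5) = 4 + 44*(19/5) = 4 + 836/5 = 856/5 ≈ 171.20)
k/M + 4404/G = -305705/848894/(-738) + 4404/(856/5) = -305705/848894*(-1/738) + 4404*(5/856) = 305705/626483772 + 5505/214 = 1724429292865/67033763604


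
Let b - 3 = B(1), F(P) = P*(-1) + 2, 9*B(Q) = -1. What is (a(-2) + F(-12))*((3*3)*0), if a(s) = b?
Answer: 0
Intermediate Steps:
B(Q) = -⅑ (B(Q) = (⅑)*(-1) = -⅑)
F(P) = 2 - P (F(P) = -P + 2 = 2 - P)
b = 26/9 (b = 3 - ⅑ = 26/9 ≈ 2.8889)
a(s) = 26/9
(a(-2) + F(-12))*((3*3)*0) = (26/9 + (2 - 1*(-12)))*((3*3)*0) = (26/9 + (2 + 12))*(9*0) = (26/9 + 14)*0 = (152/9)*0 = 0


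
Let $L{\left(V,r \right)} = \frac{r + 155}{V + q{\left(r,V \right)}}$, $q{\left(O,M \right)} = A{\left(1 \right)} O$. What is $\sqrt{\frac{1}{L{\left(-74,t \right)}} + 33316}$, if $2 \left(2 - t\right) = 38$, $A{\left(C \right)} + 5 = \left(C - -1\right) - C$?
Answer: $\frac{\sqrt{17624141}}{23} \approx 182.53$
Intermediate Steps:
$A{\left(C \right)} = -4$ ($A{\left(C \right)} = -5 + \left(\left(C - -1\right) - C\right) = -5 + \left(\left(C + 1\right) - C\right) = -5 + \left(\left(1 + C\right) - C\right) = -5 + 1 = -4$)
$t = -17$ ($t = 2 - 19 = -17$)
$q{\left(O,M \right)} = - 4 O$
$L{\left(V,r \right)} = \frac{155 + r}{V - 4 r}$ ($L{\left(V,r \right)} = \frac{r + 155}{V - 4 r} = \frac{155 + r}{V - 4 r}$)
$\sqrt{\frac{1}{L{\left(-74,t \right)}} + 33316} = \sqrt{\frac{1}{\frac{1}{-74 - -68} \left(155 - 17\right)} + 33316} = \sqrt{\frac{1}{\frac{1}{-74 + 68} \cdot 138} + 33316} = \sqrt{\frac{1}{\frac{1}{-6} \cdot 138} + 33316} = \sqrt{\frac{1}{\left(- \frac{1}{6}\right) 138} + 33316} = \sqrt{\frac{1}{-23} + 33316} = \sqrt{- \frac{1}{23} + 33316} = \sqrt{\frac{766267}{23}} = \frac{\sqrt{17624141}}{23}$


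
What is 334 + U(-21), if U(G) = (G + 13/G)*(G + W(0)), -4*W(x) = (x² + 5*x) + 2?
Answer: 16775/21 ≈ 798.81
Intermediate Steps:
W(x) = -½ - 5*x/4 - x²/4 (W(x) = -((x² + 5*x) + 2)/4 = -(2 + x² + 5*x)/4 = -½ - 5*x/4 - x²/4)
U(G) = (-½ + G)*(G + 13/G) (U(G) = (G + 13/G)*(G + (-½ - 5/4*0 - ¼*0²)) = (G + 13/G)*(G + (-½ + 0 - ¼*0)) = (G + 13/G)*(G + (-½ + 0 + 0)) = (G + 13/G)*(G - ½) = (G + 13/G)*(-½ + G) = (-½ + G)*(G + 13/G))
334 + U(-21) = 334 + (13 + (-21)² - 13/2/(-21) - ½*(-21)) = 334 + (13 + 441 - 13/2*(-1/21) + 21/2) = 334 + (13 + 441 + 13/42 + 21/2) = 334 + 9761/21 = 16775/21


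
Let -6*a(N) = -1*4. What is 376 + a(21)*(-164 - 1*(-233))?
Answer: 422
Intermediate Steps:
a(N) = ⅔ (a(N) = -(-1)*4/6 = -⅙*(-4) = ⅔)
376 + a(21)*(-164 - 1*(-233)) = 376 + 2*(-164 - 1*(-233))/3 = 376 + 2*(-164 + 233)/3 = 376 + (⅔)*69 = 376 + 46 = 422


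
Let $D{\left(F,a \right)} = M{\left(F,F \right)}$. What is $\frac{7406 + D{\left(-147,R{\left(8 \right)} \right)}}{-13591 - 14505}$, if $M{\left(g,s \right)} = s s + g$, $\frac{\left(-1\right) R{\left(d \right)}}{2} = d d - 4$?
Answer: $- \frac{7217}{7024} \approx -1.0275$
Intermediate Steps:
$R{\left(d \right)} = 8 - 2 d^{2}$ ($R{\left(d \right)} = - 2 \left(d d - 4\right) = - 2 \left(d^{2} - 4\right) = - 2 \left(-4 + d^{2}\right) = 8 - 2 d^{2}$)
$M{\left(g,s \right)} = g + s^{2}$ ($M{\left(g,s \right)} = s^{2} + g = g + s^{2}$)
$D{\left(F,a \right)} = F + F^{2}$
$\frac{7406 + D{\left(-147,R{\left(8 \right)} \right)}}{-13591 - 14505} = \frac{7406 - 147 \left(1 - 147\right)}{-13591 - 14505} = \frac{7406 - -21462}{-28096} = \left(7406 + 21462\right) \left(- \frac{1}{28096}\right) = 28868 \left(- \frac{1}{28096}\right) = - \frac{7217}{7024}$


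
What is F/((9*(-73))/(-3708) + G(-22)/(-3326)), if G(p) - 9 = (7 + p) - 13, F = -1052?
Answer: -720784112/125313 ≈ -5751.9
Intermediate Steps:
G(p) = 3 + p (G(p) = 9 + ((7 + p) - 13) = 9 + (-6 + p) = 3 + p)
F/((9*(-73))/(-3708) + G(-22)/(-3326)) = -1052/((9*(-73))/(-3708) + (3 - 22)/(-3326)) = -1052/(-657*(-1/3708) - 19*(-1/3326)) = -1052/(73/412 + 19/3326) = -1052/125313/685156 = -1052*685156/125313 = -720784112/125313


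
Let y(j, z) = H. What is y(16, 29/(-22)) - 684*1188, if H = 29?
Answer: -812563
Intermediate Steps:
y(j, z) = 29
y(16, 29/(-22)) - 684*1188 = 29 - 684*1188 = 29 - 812592 = -812563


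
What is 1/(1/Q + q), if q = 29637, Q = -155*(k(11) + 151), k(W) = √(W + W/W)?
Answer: 4056606787105/120225655176017389 - 155*√3/240451310352034778 ≈ 3.3742e-5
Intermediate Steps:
k(W) = √(1 + W) (k(W) = √(W + 1) = √(1 + W))
Q = -23405 - 310*√3 (Q = -155*(√(1 + 11) + 151) = -155*(√12 + 151) = -155*(2*√3 + 151) = -155*(151 + 2*√3) = -23405 - 310*√3 ≈ -23942.)
1/(1/Q + q) = 1/(1/(-23405 - 310*√3) + 29637) = 1/(29637 + 1/(-23405 - 310*√3))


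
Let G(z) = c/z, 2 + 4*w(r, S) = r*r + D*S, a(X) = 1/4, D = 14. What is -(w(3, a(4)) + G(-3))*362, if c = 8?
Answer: 181/12 ≈ 15.083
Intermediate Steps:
a(X) = ¼ (a(X) = 1*(¼) = ¼)
w(r, S) = -½ + r²/4 + 7*S/2 (w(r, S) = -½ + (r*r + 14*S)/4 = -½ + (r² + 14*S)/4 = -½ + (r²/4 + 7*S/2) = -½ + r²/4 + 7*S/2)
G(z) = 8/z
-(w(3, a(4)) + G(-3))*362 = -((-½ + (¼)*3² + (7/2)*(¼)) + 8/(-3))*362 = -((-½ + (¼)*9 + 7/8) + 8*(-⅓))*362 = -((-½ + 9/4 + 7/8) - 8/3)*362 = -(21/8 - 8/3)*362 = -(-1)*362/24 = -1*(-181/12) = 181/12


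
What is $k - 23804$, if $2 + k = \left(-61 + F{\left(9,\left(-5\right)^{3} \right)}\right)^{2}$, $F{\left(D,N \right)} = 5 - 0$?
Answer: $-20670$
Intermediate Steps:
$F{\left(D,N \right)} = 5$ ($F{\left(D,N \right)} = 5 + 0 = 5$)
$k = 3134$ ($k = -2 + \left(-61 + 5\right)^{2} = -2 + \left(-56\right)^{2} = -2 + 3136 = 3134$)
$k - 23804 = 3134 - 23804 = -20670$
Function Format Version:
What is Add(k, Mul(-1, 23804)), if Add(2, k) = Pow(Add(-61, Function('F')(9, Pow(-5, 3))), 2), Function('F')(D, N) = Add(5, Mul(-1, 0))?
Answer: -20670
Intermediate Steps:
Function('F')(D, N) = 5 (Function('F')(D, N) = Add(5, 0) = 5)
k = 3134 (k = Add(-2, Pow(Add(-61, 5), 2)) = Add(-2, Pow(-56, 2)) = Add(-2, 3136) = 3134)
Add(k, Mul(-1, 23804)) = Add(3134, Mul(-1, 23804)) = Add(3134, -23804) = -20670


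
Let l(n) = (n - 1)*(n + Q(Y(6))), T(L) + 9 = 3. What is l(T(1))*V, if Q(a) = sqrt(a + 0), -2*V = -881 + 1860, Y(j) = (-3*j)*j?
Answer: -20559 + 20559*I*sqrt(3) ≈ -20559.0 + 35609.0*I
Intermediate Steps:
Y(j) = -3*j**2
V = -979/2 (V = -(-881 + 1860)/2 = -1/2*979 = -979/2 ≈ -489.50)
Q(a) = sqrt(a)
T(L) = -6 (T(L) = -9 + 3 = -6)
l(n) = (-1 + n)*(n + 6*I*sqrt(3)) (l(n) = (n - 1)*(n + sqrt(-3*6**2)) = (-1 + n)*(n + sqrt(-3*36)) = (-1 + n)*(n + sqrt(-108)) = (-1 + n)*(n + 6*I*sqrt(3)))
l(T(1))*V = ((-6)**2 - 1*(-6) - 6*I*sqrt(3) + 6*I*(-6)*sqrt(3))*(-979/2) = (36 + 6 - 6*I*sqrt(3) - 36*I*sqrt(3))*(-979/2) = (42 - 42*I*sqrt(3))*(-979/2) = -20559 + 20559*I*sqrt(3)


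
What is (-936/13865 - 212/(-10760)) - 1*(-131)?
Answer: 976820871/7459370 ≈ 130.95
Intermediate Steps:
(-936/13865 - 212/(-10760)) - 1*(-131) = (-936*1/13865 - 212*(-1/10760)) + 131 = (-936/13865 + 53/2690) + 131 = -356599/7459370 + 131 = 976820871/7459370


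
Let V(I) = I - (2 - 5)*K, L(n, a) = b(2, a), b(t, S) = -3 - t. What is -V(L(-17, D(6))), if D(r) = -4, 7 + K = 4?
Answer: 14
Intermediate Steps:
K = -3 (K = -7 + 4 = -3)
L(n, a) = -5 (L(n, a) = -3 - 1*2 = -3 - 2 = -5)
V(I) = -9 + I (V(I) = I - (2 - 5)*(-3) = I - (-3)*(-3) = I - 1*9 = I - 9 = -9 + I)
-V(L(-17, D(6))) = -(-9 - 5) = -1*(-14) = 14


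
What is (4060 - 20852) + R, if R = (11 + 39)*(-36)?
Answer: -18592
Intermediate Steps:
R = -1800 (R = 50*(-36) = -1800)
(4060 - 20852) + R = (4060 - 20852) - 1800 = -16792 - 1800 = -18592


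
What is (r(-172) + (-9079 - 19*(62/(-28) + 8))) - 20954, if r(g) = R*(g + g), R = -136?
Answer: 232975/14 ≈ 16641.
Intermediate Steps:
r(g) = -272*g (r(g) = -136*(g + g) = -272*g)
(r(-172) + (-9079 - 19*(62/(-28) + 8))) - 20954 = (-272*(-172) + (-9079 - 19*(62/(-28) + 8))) - 20954 = (46784 + (-9079 - 19*(62*(-1/28) + 8))) - 20954 = (46784 + (-9079 - 19*(-31/14 + 8))) - 20954 = (46784 + (-9079 - 19*81/14)) - 20954 = (46784 + (-9079 - 1539/14)) - 20954 = (46784 - 128645/14) - 20954 = 526331/14 - 20954 = 232975/14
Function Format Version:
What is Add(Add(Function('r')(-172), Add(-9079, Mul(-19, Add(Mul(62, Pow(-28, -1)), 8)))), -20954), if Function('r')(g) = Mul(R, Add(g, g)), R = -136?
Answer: Rational(232975, 14) ≈ 16641.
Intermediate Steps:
Function('r')(g) = Mul(-272, g) (Function('r')(g) = Mul(-136, Add(g, g)) = Mul(-136, Mul(2, g)) = Mul(-272, g))
Add(Add(Function('r')(-172), Add(-9079, Mul(-19, Add(Mul(62, Pow(-28, -1)), 8)))), -20954) = Add(Add(Mul(-272, -172), Add(-9079, Mul(-19, Add(Mul(62, Pow(-28, -1)), 8)))), -20954) = Add(Add(46784, Add(-9079, Mul(-19, Add(Mul(62, Rational(-1, 28)), 8)))), -20954) = Add(Add(46784, Add(-9079, Mul(-19, Add(Rational(-31, 14), 8)))), -20954) = Add(Add(46784, Add(-9079, Mul(-19, Rational(81, 14)))), -20954) = Add(Add(46784, Add(-9079, Rational(-1539, 14))), -20954) = Add(Add(46784, Rational(-128645, 14)), -20954) = Add(Rational(526331, 14), -20954) = Rational(232975, 14)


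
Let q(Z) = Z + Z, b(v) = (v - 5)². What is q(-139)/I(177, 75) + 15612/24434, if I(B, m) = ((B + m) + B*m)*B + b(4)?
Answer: 9343176677/14625459380 ≈ 0.63883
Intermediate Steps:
b(v) = (-5 + v)²
I(B, m) = 1 + B*(B + m + B*m) (I(B, m) = ((B + m) + B*m)*B + (-5 + 4)² = (B + m + B*m)*B + (-1)² = B*(B + m + B*m) + 1 = 1 + B*(B + m + B*m))
q(Z) = 2*Z
q(-139)/I(177, 75) + 15612/24434 = (2*(-139))/(1 + 177² + 177*75 + 75*177²) + 15612/24434 = -278/(1 + 31329 + 13275 + 75*31329) + 15612*(1/24434) = -278/(1 + 31329 + 13275 + 2349675) + 7806/12217 = -278/2394280 + 7806/12217 = -278*1/2394280 + 7806/12217 = -139/1197140 + 7806/12217 = 9343176677/14625459380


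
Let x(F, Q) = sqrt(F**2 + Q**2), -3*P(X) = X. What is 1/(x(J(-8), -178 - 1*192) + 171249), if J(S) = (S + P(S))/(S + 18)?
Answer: 2963925/507566822897 - 30*sqrt(7700641)/6598368697661 ≈ 5.8269e-6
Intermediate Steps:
P(X) = -X/3
J(S) = 2*S/(3*(18 + S)) (J(S) = (S - S/3)/(S + 18) = (2*S/3)/(18 + S) = 2*S/(3*(18 + S)))
1/(x(J(-8), -178 - 1*192) + 171249) = 1/(sqrt(((2/3)*(-8)/(18 - 8))**2 + (-178 - 1*192)**2) + 171249) = 1/(sqrt(((2/3)*(-8)/10)**2 + (-178 - 192)**2) + 171249) = 1/(sqrt(((2/3)*(-8)*(1/10))**2 + (-370)**2) + 171249) = 1/(sqrt((-8/15)**2 + 136900) + 171249) = 1/(sqrt(64/225 + 136900) + 171249) = 1/(sqrt(30802564/225) + 171249) = 1/(2*sqrt(7700641)/15 + 171249) = 1/(171249 + 2*sqrt(7700641)/15)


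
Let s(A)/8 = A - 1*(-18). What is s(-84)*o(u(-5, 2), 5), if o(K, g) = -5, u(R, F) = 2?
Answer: 2640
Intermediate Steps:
s(A) = 144 + 8*A (s(A) = 8*(A - 1*(-18)) = 8*(A + 18) = 8*(18 + A) = 144 + 8*A)
s(-84)*o(u(-5, 2), 5) = (144 + 8*(-84))*(-5) = (144 - 672)*(-5) = -528*(-5) = 2640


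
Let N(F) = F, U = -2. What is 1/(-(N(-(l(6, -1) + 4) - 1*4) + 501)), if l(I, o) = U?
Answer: -1/495 ≈ -0.0020202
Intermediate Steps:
l(I, o) = -2
1/(-(N(-(l(6, -1) + 4) - 1*4) + 501)) = 1/(-((-(-2 + 4) - 1*4) + 501)) = 1/(-((-1*2 - 4) + 501)) = 1/(-((-2 - 4) + 501)) = 1/(-(-6 + 501)) = 1/(-1*495) = 1/(-495) = -1/495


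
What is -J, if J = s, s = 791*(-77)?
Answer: 60907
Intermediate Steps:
s = -60907
J = -60907
-J = -1*(-60907) = 60907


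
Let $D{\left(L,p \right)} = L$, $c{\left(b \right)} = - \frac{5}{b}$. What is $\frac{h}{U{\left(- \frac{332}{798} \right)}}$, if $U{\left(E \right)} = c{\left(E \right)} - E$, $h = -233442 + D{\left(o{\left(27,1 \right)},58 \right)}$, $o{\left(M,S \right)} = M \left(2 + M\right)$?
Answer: $- \frac{15409936206}{823561} \approx -18711.0$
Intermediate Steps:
$h = -232659$ ($h = -233442 + 27 \left(2 + 27\right) = -233442 + 27 \cdot 29 = -233442 + 783 = -232659$)
$U{\left(E \right)} = - E - \frac{5}{E}$ ($U{\left(E \right)} = - \frac{5}{E} - E = - E - \frac{5}{E}$)
$\frac{h}{U{\left(- \frac{332}{798} \right)}} = - \frac{232659}{- \frac{-332}{798} - \frac{5}{\left(-332\right) \frac{1}{798}}} = - \frac{232659}{\left(-1\right) \left(- \frac{166}{399}\right) - \frac{5}{- \frac{166}{399}}} = - \frac{232659}{\frac{166}{399} - - \frac{1995}{166}} = - \frac{232659}{\frac{166}{399} + \frac{1995}{166}} = - \frac{232659}{\frac{823561}{66234}} = \left(-232659\right) \frac{66234}{823561} = - \frac{15409936206}{823561}$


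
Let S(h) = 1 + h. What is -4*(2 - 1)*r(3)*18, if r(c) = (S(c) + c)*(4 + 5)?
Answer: -4536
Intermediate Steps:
r(c) = 9 + 18*c (r(c) = ((1 + c) + c)*(4 + 5) = (1 + 2*c)*9 = 9 + 18*c)
-4*(2 - 1)*r(3)*18 = -4*(2 - 1)*(9 + 18*3)*18 = -4*1*(9 + 54)*18 = -4*1*63*18 = -252*18 = -4*1134 = -4536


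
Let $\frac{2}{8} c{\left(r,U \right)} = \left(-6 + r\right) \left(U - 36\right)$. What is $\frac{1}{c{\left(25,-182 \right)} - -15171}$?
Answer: $- \frac{1}{1397} \approx -0.00071582$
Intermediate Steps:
$c{\left(r,U \right)} = 4 \left(-36 + U\right) \left(-6 + r\right)$ ($c{\left(r,U \right)} = 4 \left(-6 + r\right) \left(U - 36\right) = 4 \left(-6 + r\right) \left(-36 + U\right) = 4 \left(-36 + U\right) \left(-6 + r\right)$)
$\frac{1}{c{\left(25,-182 \right)} - -15171} = \frac{1}{\left(864 - 3600 - -4368 + 4 \left(-182\right) 25\right) - -15171} = \frac{1}{\left(864 - 3600 + 4368 - 18200\right) + \left(-3864 + 19035\right)} = \frac{1}{-16568 + 15171} = \frac{1}{-1397} = - \frac{1}{1397}$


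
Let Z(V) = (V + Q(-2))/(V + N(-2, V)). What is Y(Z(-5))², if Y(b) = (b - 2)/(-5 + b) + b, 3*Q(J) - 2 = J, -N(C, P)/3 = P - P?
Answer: 25/16 ≈ 1.5625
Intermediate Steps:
N(C, P) = 0 (N(C, P) = -3*(P - P) = -3*0 = 0)
Q(J) = ⅔ + J/3
Z(V) = 1 (Z(V) = (V + (⅔ + (⅓)*(-2)))/(V + 0) = (V + (⅔ - ⅔))/V = (V + 0)/V = V/V = 1)
Y(b) = b + (-2 + b)/(-5 + b) (Y(b) = (-2 + b)/(-5 + b) + b = b + (-2 + b)/(-5 + b))
Y(Z(-5))² = ((-2 + 1² - 4*1)/(-5 + 1))² = ((-2 + 1 - 4)/(-4))² = (-¼*(-5))² = (5/4)² = 25/16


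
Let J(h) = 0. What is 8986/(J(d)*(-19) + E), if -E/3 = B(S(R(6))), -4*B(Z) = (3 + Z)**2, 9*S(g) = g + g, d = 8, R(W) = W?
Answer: 107832/169 ≈ 638.06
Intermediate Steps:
S(g) = 2*g/9 (S(g) = (g + g)/9 = (2*g)/9 = 2*g/9)
B(Z) = -(3 + Z)**2/4
E = 169/12 (E = -(-3)*(3 + (2/9)*6)**2/4 = -(-3)*(3 + 4/3)**2/4 = -(-3)*(13/3)**2/4 = -(-3)*169/(4*9) = -3*(-169/36) = 169/12 ≈ 14.083)
8986/(J(d)*(-19) + E) = 8986/(0*(-19) + 169/12) = 8986/(0 + 169/12) = 8986/(169/12) = 8986*(12/169) = 107832/169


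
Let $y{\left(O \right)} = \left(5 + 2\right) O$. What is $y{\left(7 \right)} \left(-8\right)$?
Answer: $-392$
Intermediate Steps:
$y{\left(O \right)} = 7 O$
$y{\left(7 \right)} \left(-8\right) = 7 \cdot 7 \left(-8\right) = 49 \left(-8\right) = -392$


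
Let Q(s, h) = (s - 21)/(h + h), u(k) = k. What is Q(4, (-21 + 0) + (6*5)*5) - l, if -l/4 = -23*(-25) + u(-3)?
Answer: 590287/258 ≈ 2287.9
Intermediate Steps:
Q(s, h) = (-21 + s)/(2*h) (Q(s, h) = (-21 + s)/((2*h)) = (-21 + s)*(1/(2*h)) = (-21 + s)/(2*h))
l = -2288 (l = -4*(-23*(-25) - 3) = -4*(575 - 3) = -4*572 = -2288)
Q(4, (-21 + 0) + (6*5)*5) - l = (-21 + 4)/(2*((-21 + 0) + (6*5)*5)) - 1*(-2288) = (½)*(-17)/(-21 + 30*5) + 2288 = (½)*(-17)/(-21 + 150) + 2288 = (½)*(-17)/129 + 2288 = (½)*(1/129)*(-17) + 2288 = -17/258 + 2288 = 590287/258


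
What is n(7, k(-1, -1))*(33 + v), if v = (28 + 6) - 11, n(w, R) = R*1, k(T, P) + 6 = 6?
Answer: 0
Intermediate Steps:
k(T, P) = 0 (k(T, P) = -6 + 6 = 0)
n(w, R) = R
v = 23 (v = 34 - 11 = 23)
n(7, k(-1, -1))*(33 + v) = 0*(33 + 23) = 0*56 = 0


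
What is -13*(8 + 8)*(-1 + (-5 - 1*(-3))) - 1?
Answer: 623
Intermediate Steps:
-13*(8 + 8)*(-1 + (-5 - 1*(-3))) - 1 = -208*(-1 + (-5 + 3)) - 1 = -208*(-1 - 2) - 1 = -208*(-3) - 1 = -13*(-48) - 1 = 624 - 1 = 623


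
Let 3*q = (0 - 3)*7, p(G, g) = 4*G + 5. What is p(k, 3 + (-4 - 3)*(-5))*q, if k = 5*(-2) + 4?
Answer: 133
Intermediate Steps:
k = -6 (k = -10 + 4 = -6)
p(G, g) = 5 + 4*G
q = -7 (q = ((0 - 3)*7)/3 = (-3*7)/3 = (⅓)*(-21) = -7)
p(k, 3 + (-4 - 3)*(-5))*q = (5 + 4*(-6))*(-7) = (5 - 24)*(-7) = -19*(-7) = 133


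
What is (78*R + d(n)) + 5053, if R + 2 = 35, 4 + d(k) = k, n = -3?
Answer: 7620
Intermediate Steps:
d(k) = -4 + k
R = 33 (R = -2 + 35 = 33)
(78*R + d(n)) + 5053 = (78*33 + (-4 - 3)) + 5053 = (2574 - 7) + 5053 = 2567 + 5053 = 7620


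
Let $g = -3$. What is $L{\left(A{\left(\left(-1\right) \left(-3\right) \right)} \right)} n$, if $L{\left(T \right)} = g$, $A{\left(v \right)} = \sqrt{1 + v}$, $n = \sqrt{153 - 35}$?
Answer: $- 3 \sqrt{118} \approx -32.588$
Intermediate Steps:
$n = \sqrt{118} \approx 10.863$
$L{\left(T \right)} = -3$
$L{\left(A{\left(\left(-1\right) \left(-3\right) \right)} \right)} n = - 3 \sqrt{118}$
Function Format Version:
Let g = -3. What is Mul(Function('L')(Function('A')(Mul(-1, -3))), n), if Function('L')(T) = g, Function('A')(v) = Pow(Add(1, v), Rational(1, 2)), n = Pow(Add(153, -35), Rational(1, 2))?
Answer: Mul(-3, Pow(118, Rational(1, 2))) ≈ -32.588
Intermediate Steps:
n = Pow(118, Rational(1, 2)) ≈ 10.863
Function('L')(T) = -3
Mul(Function('L')(Function('A')(Mul(-1, -3))), n) = Mul(-3, Pow(118, Rational(1, 2)))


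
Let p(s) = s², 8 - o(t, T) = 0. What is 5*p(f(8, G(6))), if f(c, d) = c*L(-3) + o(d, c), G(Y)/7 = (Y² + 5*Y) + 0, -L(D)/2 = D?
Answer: 15680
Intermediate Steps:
o(t, T) = 8 (o(t, T) = 8 - 1*0 = 8 + 0 = 8)
L(D) = -2*D
G(Y) = 7*Y² + 35*Y (G(Y) = 7*((Y² + 5*Y) + 0) = 7*(Y² + 5*Y) = 7*Y² + 35*Y)
f(c, d) = 8 + 6*c (f(c, d) = c*(-2*(-3)) + 8 = c*6 + 8 = 6*c + 8 = 8 + 6*c)
5*p(f(8, G(6))) = 5*(8 + 6*8)² = 5*(8 + 48)² = 5*56² = 5*3136 = 15680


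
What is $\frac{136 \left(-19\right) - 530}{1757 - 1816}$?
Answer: $\frac{3114}{59} \approx 52.78$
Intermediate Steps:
$\frac{136 \left(-19\right) - 530}{1757 - 1816} = \frac{-2584 - 530}{-59} = \left(-3114\right) \left(- \frac{1}{59}\right) = \frac{3114}{59}$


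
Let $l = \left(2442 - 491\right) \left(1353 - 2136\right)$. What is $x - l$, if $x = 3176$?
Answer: $1530809$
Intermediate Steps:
$l = -1527633$ ($l = 1951 \left(-783\right) = -1527633$)
$x - l = 3176 - -1527633 = 3176 + 1527633 = 1530809$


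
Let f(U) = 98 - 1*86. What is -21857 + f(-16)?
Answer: -21845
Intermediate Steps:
f(U) = 12 (f(U) = 98 - 86 = 12)
-21857 + f(-16) = -21857 + 12 = -21845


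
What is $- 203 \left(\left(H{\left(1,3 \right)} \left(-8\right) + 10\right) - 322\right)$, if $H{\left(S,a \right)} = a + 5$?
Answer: $76328$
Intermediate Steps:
$H{\left(S,a \right)} = 5 + a$
$- 203 \left(\left(H{\left(1,3 \right)} \left(-8\right) + 10\right) - 322\right) = - 203 \left(\left(\left(5 + 3\right) \left(-8\right) + 10\right) - 322\right) = - 203 \left(\left(8 \left(-8\right) + 10\right) - 322\right) = - 203 \left(\left(-64 + 10\right) - 322\right) = - 203 \left(-54 - 322\right) = \left(-203\right) \left(-376\right) = 76328$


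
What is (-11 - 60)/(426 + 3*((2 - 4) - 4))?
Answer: -71/408 ≈ -0.17402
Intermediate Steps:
(-11 - 60)/(426 + 3*((2 - 4) - 4)) = -71/(426 + 3*(-2 - 4)) = -71/(426 + 3*(-6)) = -71/(426 - 18) = -71/408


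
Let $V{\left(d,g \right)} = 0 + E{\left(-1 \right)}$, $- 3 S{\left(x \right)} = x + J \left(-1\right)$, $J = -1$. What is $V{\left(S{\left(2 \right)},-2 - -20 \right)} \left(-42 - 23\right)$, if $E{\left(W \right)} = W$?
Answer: $65$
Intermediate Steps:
$S{\left(x \right)} = - \frac{1}{3} - \frac{x}{3}$ ($S{\left(x \right)} = - \frac{x - -1}{3} = - \frac{x + 1}{3} = - \frac{1 + x}{3} = - \frac{1}{3} - \frac{x}{3}$)
$V{\left(d,g \right)} = -1$ ($V{\left(d,g \right)} = 0 - 1 = -1$)
$V{\left(S{\left(2 \right)},-2 - -20 \right)} \left(-42 - 23\right) = - (-42 - 23) = \left(-1\right) \left(-65\right) = 65$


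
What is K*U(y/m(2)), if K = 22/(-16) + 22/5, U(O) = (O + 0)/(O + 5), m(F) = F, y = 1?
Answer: 11/40 ≈ 0.27500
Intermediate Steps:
U(O) = O/(5 + O)
K = 121/40 (K = 22*(-1/16) + 22*(⅕) = -11/8 + 22/5 = 121/40 ≈ 3.0250)
K*U(y/m(2)) = 121*((1/2)/(5 + 1/2))/40 = 121*((1*(½))/(5 + 1*(½)))/40 = 121*(1/(2*(5 + ½)))/40 = 121*(1/(2*(11/2)))/40 = 121*((½)*(2/11))/40 = (121/40)*(1/11) = 11/40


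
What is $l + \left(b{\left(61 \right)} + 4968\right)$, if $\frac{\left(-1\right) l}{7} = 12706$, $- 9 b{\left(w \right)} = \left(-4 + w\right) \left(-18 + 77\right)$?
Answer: $- \frac{253043}{3} \approx -84348.0$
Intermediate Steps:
$b{\left(w \right)} = \frac{236}{9} - \frac{59 w}{9}$ ($b{\left(w \right)} = - \frac{\left(-4 + w\right) \left(-18 + 77\right)}{9} = - \frac{\left(-4 + w\right) 59}{9} = - \frac{-236 + 59 w}{9} = \frac{236}{9} - \frac{59 w}{9}$)
$l = -88942$ ($l = \left(-7\right) 12706 = -88942$)
$l + \left(b{\left(61 \right)} + 4968\right) = -88942 + \left(\left(\frac{236}{9} - \frac{3599}{9}\right) + 4968\right) = -88942 + \left(- \frac{1121}{3} + 4968\right) = -88942 + \frac{13783}{3} = - \frac{253043}{3}$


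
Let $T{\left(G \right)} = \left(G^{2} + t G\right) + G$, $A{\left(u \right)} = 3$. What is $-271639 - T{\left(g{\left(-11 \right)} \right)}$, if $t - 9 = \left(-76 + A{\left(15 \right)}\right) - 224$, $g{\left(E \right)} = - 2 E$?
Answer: $-265809$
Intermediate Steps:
$t = -288$ ($t = 9 + \left(\left(-76 + 3\right) - 224\right) = 9 - 297 = -288$)
$T{\left(G \right)} = G^{2} - 287 G$ ($T{\left(G \right)} = \left(G^{2} - 288 G\right) + G = G^{2} - 287 G$)
$-271639 - T{\left(g{\left(-11 \right)} \right)} = -271639 - \left(-2\right) \left(-11\right) \left(-287 - -22\right) = -271639 - 22 \left(-287 + 22\right) = -271639 - 22 \left(-265\right) = -271639 - -5830 = -271639 + 5830 = -265809$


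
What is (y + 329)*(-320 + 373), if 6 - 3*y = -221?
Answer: 64342/3 ≈ 21447.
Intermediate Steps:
y = 227/3 (y = 2 - ⅓*(-221) = 2 + 221/3 = 227/3 ≈ 75.667)
(y + 329)*(-320 + 373) = (227/3 + 329)*(-320 + 373) = (1214/3)*53 = 64342/3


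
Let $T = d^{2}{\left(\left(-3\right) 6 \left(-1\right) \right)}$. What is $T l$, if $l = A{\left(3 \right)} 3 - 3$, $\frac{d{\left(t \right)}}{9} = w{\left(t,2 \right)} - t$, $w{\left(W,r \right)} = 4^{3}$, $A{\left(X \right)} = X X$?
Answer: $4113504$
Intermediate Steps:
$A{\left(X \right)} = X^{2}$
$w{\left(W,r \right)} = 64$
$d{\left(t \right)} = 576 - 9 t$ ($d{\left(t \right)} = 9 \left(64 - t\right) = 576 - 9 t$)
$l = 24$ ($l = 3^{2} \cdot 3 - 3 = 9 \cdot 3 - 3 = 27 - 3 = 24$)
$T = 171396$ ($T = \left(576 - 9 \left(-3\right) 6 \left(-1\right)\right)^{2} = \left(576 - 9 \left(\left(-18\right) \left(-1\right)\right)\right)^{2} = \left(576 - 162\right)^{2} = 414^{2} = 171396$)
$T l = 171396 \cdot 24 = 4113504$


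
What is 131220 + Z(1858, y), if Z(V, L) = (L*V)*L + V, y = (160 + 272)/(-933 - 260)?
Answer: 189749877814/1423249 ≈ 1.3332e+5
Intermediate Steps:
y = -432/1193 (y = 432/(-1193) = 432*(-1/1193) = -432/1193 ≈ -0.36211)
Z(V, L) = V + V*L**2 (Z(V, L) = V*L**2 + V = V + V*L**2)
131220 + Z(1858, y) = 131220 + 1858*(1 + (-432/1193)**2) = 131220 + 1858*(1 + 186624/1423249) = 131220 + 1858*(1609873/1423249) = 131220 + 2991144034/1423249 = 189749877814/1423249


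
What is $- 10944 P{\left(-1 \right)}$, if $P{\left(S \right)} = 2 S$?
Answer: $21888$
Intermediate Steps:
$- 10944 P{\left(-1 \right)} = - 10944 \cdot 2 \left(-1\right) = \left(-10944\right) \left(-2\right) = 21888$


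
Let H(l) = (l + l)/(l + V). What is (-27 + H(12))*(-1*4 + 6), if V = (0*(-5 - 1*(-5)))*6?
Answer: -50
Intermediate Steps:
V = 0 (V = (0*(-5 + 5))*6 = (0*0)*6 = 0*6 = 0)
H(l) = 2 (H(l) = (l + l)/(l + 0) = (2*l)/l = 2)
(-27 + H(12))*(-1*4 + 6) = (-27 + 2)*(-1*4 + 6) = -25*(-4 + 6) = -25*2 = -50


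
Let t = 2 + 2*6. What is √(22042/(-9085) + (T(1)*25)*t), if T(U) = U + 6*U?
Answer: 4*√12625996855/9085 ≈ 49.473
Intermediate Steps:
t = 14 (t = 2 + 12 = 14)
T(U) = 7*U
√(22042/(-9085) + (T(1)*25)*t) = √(22042/(-9085) + ((7*1)*25)*14) = √(22042*(-1/9085) + (7*25)*14) = √(-22042/9085 + 175*14) = √(-22042/9085 + 2450) = √(22236208/9085) = 4*√12625996855/9085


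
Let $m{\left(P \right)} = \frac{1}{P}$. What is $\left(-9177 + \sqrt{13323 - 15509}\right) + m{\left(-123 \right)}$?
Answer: $- \frac{1128772}{123} + i \sqrt{2186} \approx -9177.0 + 46.755 i$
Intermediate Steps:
$\left(-9177 + \sqrt{13323 - 15509}\right) + m{\left(-123 \right)} = \left(-9177 + \sqrt{13323 - 15509}\right) + \frac{1}{-123} = \left(-9177 + \sqrt{-2186}\right) - \frac{1}{123} = \left(-9177 + i \sqrt{2186}\right) - \frac{1}{123} = - \frac{1128772}{123} + i \sqrt{2186}$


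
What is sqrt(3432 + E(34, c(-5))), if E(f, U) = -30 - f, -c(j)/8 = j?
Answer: 2*sqrt(842) ≈ 58.034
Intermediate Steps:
c(j) = -8*j
sqrt(3432 + E(34, c(-5))) = sqrt(3432 + (-30 - 1*34)) = sqrt(3432 + (-30 - 34)) = sqrt(3432 - 64) = sqrt(3368) = 2*sqrt(842)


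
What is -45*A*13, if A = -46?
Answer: 26910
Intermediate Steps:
-45*A*13 = -45*(-46)*13 = 2070*13 = 26910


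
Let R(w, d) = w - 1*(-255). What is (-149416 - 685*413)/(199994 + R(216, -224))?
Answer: -432321/200465 ≈ -2.1566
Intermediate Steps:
R(w, d) = 255 + w (R(w, d) = w + 255 = 255 + w)
(-149416 - 685*413)/(199994 + R(216, -224)) = (-149416 - 685*413)/(199994 + (255 + 216)) = (-149416 - 282905)/(199994 + 471) = -432321/200465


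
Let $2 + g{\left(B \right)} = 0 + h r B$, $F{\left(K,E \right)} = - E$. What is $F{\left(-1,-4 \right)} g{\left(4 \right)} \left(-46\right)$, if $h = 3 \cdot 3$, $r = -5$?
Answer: $33488$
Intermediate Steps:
$h = 9$
$g{\left(B \right)} = -2 - 45 B$ ($g{\left(B \right)} = -2 + \left(0 + 9 \left(-5\right) B\right) = -2 + \left(0 - 45 B\right) = -2 - 45 B$)
$F{\left(-1,-4 \right)} g{\left(4 \right)} \left(-46\right) = \left(-1\right) \left(-4\right) \left(-2 - 180\right) \left(-46\right) = 4 \left(-2 - 180\right) \left(-46\right) = 4 \left(-182\right) \left(-46\right) = \left(-728\right) \left(-46\right) = 33488$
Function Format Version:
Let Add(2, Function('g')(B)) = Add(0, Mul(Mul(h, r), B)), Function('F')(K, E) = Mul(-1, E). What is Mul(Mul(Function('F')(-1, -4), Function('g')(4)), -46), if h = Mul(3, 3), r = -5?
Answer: 33488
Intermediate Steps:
h = 9
Function('g')(B) = Add(-2, Mul(-45, B)) (Function('g')(B) = Add(-2, Add(0, Mul(Mul(9, -5), B))) = Add(-2, Add(0, Mul(-45, B))) = Add(-2, Mul(-45, B)))
Mul(Mul(Function('F')(-1, -4), Function('g')(4)), -46) = Mul(Mul(Mul(-1, -4), Add(-2, Mul(-45, 4))), -46) = Mul(Mul(4, Add(-2, -180)), -46) = Mul(Mul(4, -182), -46) = Mul(-728, -46) = 33488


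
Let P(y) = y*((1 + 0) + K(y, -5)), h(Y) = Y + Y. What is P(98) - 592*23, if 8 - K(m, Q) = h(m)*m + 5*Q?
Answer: -1892668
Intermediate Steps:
h(Y) = 2*Y
K(m, Q) = 8 - 5*Q - 2*m**2 (K(m, Q) = 8 - ((2*m)*m + 5*Q) = 8 - (2*m**2 + 5*Q) = 8 + (-5*Q - 2*m**2) = 8 - 5*Q - 2*m**2)
P(y) = y*(34 - 2*y**2) (P(y) = y*((1 + 0) + (8 - 5*(-5) - 2*y**2)) = y*(1 + (8 + 25 - 2*y**2)) = y*(1 + (33 - 2*y**2)) = y*(34 - 2*y**2))
P(98) - 592*23 = 2*98*(17 - 1*98**2) - 592*23 = 2*98*(17 - 1*9604) - 13616 = 2*98*(17 - 9604) - 13616 = 2*98*(-9587) - 13616 = -1879052 - 13616 = -1892668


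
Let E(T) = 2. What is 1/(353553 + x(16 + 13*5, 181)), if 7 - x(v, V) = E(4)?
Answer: 1/353558 ≈ 2.8284e-6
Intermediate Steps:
x(v, V) = 5 (x(v, V) = 7 - 1*2 = 7 - 2 = 5)
1/(353553 + x(16 + 13*5, 181)) = 1/(353553 + 5) = 1/353558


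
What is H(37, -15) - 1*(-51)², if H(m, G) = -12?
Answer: -2613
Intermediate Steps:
H(37, -15) - 1*(-51)² = -12 - 1*(-51)² = -12 - 1*2601 = -12 - 2601 = -2613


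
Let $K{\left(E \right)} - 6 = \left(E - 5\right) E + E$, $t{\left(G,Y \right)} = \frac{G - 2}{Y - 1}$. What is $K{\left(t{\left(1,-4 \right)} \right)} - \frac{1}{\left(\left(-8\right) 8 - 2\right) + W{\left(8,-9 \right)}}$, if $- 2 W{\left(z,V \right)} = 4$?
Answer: $\frac{8933}{1700} \approx 5.2547$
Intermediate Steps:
$t{\left(G,Y \right)} = \frac{-2 + G}{-1 + Y}$
$K{\left(E \right)} = 6 + E + E \left(-5 + E\right)$ ($K{\left(E \right)} = 6 + \left(\left(E - 5\right) E + E\right) = 6 + \left(\left(-5 + E\right) E + E\right) = 6 + \left(E \left(-5 + E\right) + E\right) = 6 + \left(E + E \left(-5 + E\right)\right) = 6 + E + E \left(-5 + E\right)$)
$W{\left(z,V \right)} = -2$ ($W{\left(z,V \right)} = \left(- \frac{1}{2}\right) 4 = -2$)
$K{\left(t{\left(1,-4 \right)} \right)} - \frac{1}{\left(\left(-8\right) 8 - 2\right) + W{\left(8,-9 \right)}} = \left(6 + \left(\frac{-2 + 1}{-1 - 4}\right)^{2} - 4 \frac{-2 + 1}{-1 - 4}\right) - \frac{1}{\left(\left(-8\right) 8 - 2\right) - 2} = \left(6 + \left(\frac{1}{-5} \left(-1\right)\right)^{2} - 4 \frac{1}{-5} \left(-1\right)\right) - \frac{1}{\left(-64 - 2\right) - 2} = \left(6 + \left(\left(- \frac{1}{5}\right) \left(-1\right)\right)^{2} - 4 \left(\left(- \frac{1}{5}\right) \left(-1\right)\right)\right) - \frac{1}{-66 - 2} = \left(6 + \left(\frac{1}{5}\right)^{2} - \frac{4}{5}\right) - \frac{1}{-68} = \left(6 + \frac{1}{25} - \frac{4}{5}\right) - - \frac{1}{68} = \frac{131}{25} + \frac{1}{68} = \frac{8933}{1700}$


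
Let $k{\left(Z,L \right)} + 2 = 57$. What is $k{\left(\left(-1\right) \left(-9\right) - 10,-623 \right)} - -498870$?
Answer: $498925$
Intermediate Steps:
$k{\left(Z,L \right)} = 55$ ($k{\left(Z,L \right)} = -2 + 57 = 55$)
$k{\left(\left(-1\right) \left(-9\right) - 10,-623 \right)} - -498870 = 55 - -498870 = 55 + 498870 = 498925$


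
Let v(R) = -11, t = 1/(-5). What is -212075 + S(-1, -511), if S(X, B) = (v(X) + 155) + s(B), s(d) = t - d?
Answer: -1057101/5 ≈ -2.1142e+5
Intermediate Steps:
t = -⅕ (t = 1*(-⅕) = -⅕ ≈ -0.20000)
s(d) = -⅕ - d
S(X, B) = 719/5 - B (S(X, B) = (-11 + 155) + (-⅕ - B) = 144 + (-⅕ - B) = 719/5 - B)
-212075 + S(-1, -511) = -212075 + (719/5 - 1*(-511)) = -212075 + (719/5 + 511) = -212075 + 3274/5 = -1057101/5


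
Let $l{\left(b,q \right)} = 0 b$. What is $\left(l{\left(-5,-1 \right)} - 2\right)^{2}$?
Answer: $4$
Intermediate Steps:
$l{\left(b,q \right)} = 0$
$\left(l{\left(-5,-1 \right)} - 2\right)^{2} = \left(0 - 2\right)^{2} = \left(-2\right)^{2} = 4$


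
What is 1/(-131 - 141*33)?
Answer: -1/4784 ≈ -0.00020903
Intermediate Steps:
1/(-131 - 141*33) = 1/(-131 - 4653) = 1/(-4784) = -1/4784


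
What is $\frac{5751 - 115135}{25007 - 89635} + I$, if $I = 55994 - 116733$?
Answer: $- \frac{981332677}{16157} \approx -60737.0$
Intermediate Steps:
$I = -60739$
$\frac{5751 - 115135}{25007 - 89635} + I = \frac{5751 - 115135}{25007 - 89635} - 60739 = - \frac{109384}{-64628} - 60739 = \left(-109384\right) \left(- \frac{1}{64628}\right) - 60739 = \frac{27346}{16157} - 60739 = - \frac{981332677}{16157}$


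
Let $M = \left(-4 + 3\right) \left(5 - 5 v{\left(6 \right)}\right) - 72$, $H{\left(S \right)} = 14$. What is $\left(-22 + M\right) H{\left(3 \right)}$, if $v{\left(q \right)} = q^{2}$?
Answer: $1134$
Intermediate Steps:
$M = 103$ ($M = \left(-4 + 3\right) \left(5 - 5 \cdot 6^{2}\right) - 72 = - (5 - 180) - 72 = \left(-1\right) \left(-175\right) - 72 = 175 - 72 = 103$)
$\left(-22 + M\right) H{\left(3 \right)} = \left(-22 + 103\right) 14 = 81 \cdot 14 = 1134$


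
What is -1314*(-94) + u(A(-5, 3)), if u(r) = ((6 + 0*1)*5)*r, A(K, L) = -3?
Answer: 123426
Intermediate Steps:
u(r) = 30*r (u(r) = ((6 + 0)*5)*r = (6*5)*r = 30*r)
-1314*(-94) + u(A(-5, 3)) = -1314*(-94) + 30*(-3) = 123516 - 90 = 123426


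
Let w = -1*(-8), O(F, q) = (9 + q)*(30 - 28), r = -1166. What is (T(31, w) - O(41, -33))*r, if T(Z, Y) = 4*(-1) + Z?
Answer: -87450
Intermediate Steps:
O(F, q) = 18 + 2*q (O(F, q) = (9 + q)*2 = 18 + 2*q)
w = 8
T(Z, Y) = -4 + Z
(T(31, w) - O(41, -33))*r = ((-4 + 31) - (18 + 2*(-33)))*(-1166) = (27 - (18 - 66))*(-1166) = (27 - 1*(-48))*(-1166) = (27 + 48)*(-1166) = 75*(-1166) = -87450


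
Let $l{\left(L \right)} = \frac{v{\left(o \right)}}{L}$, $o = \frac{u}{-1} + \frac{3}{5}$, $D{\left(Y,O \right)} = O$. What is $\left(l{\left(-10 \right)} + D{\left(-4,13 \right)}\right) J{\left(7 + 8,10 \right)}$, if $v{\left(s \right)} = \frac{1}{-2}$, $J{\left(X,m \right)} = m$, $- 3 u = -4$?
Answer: $\frac{261}{2} \approx 130.5$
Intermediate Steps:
$u = \frac{4}{3}$ ($u = \left(- \frac{1}{3}\right) \left(-4\right) = \frac{4}{3} \approx 1.3333$)
$o = - \frac{11}{15}$ ($o = \frac{4}{3 \left(-1\right)} + \frac{3}{5} = \frac{4}{3} \left(-1\right) + 3 \cdot \frac{1}{5} = - \frac{4}{3} + \frac{3}{5} = - \frac{11}{15} \approx -0.73333$)
$v{\left(s \right)} = - \frac{1}{2}$
$l{\left(L \right)} = - \frac{1}{2 L}$
$\left(l{\left(-10 \right)} + D{\left(-4,13 \right)}\right) J{\left(7 + 8,10 \right)} = \left(- \frac{1}{2 \left(-10\right)} + 13\right) 10 = \left(\left(- \frac{1}{2}\right) \left(- \frac{1}{10}\right) + 13\right) 10 = \left(\frac{1}{20} + 13\right) 10 = \frac{261}{20} \cdot 10 = \frac{261}{2}$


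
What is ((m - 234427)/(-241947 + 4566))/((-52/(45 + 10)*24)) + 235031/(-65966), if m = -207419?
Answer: -1978648839003/542847934928 ≈ -3.6449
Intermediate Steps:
((m - 234427)/(-241947 + 4566))/((-52/(45 + 10)*24)) + 235031/(-65966) = ((-207419 - 234427)/(-241947 + 4566))/((-52/(45 + 10)*24)) + 235031/(-65966) = (-441846/(-237381))/((-52/55*24)) + 235031*(-1/65966) = (-441846*(-1/237381))/((-52*1/55*24)) - 235031/65966 = 147282/(79127*((-52/55*24))) - 235031/65966 = 147282/(79127*(-1248/55)) - 235031/65966 = (147282/79127)*(-55/1248) - 235031/65966 = -1350085/16458416 - 235031/65966 = -1978648839003/542847934928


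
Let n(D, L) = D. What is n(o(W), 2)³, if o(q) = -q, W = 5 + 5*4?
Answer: -15625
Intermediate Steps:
W = 25 (W = 5 + 20 = 25)
n(o(W), 2)³ = (-1*25)³ = (-25)³ = -15625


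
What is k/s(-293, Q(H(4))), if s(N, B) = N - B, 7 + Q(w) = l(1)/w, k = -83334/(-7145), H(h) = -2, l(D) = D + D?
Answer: -1462/35725 ≈ -0.040924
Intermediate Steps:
l(D) = 2*D
k = 83334/7145 (k = -83334*(-1/7145) = 83334/7145 ≈ 11.663)
Q(w) = -7 + 2/w (Q(w) = -7 + (2*1)/w = -7 + 2/w)
k/s(-293, Q(H(4))) = 83334/(7145*(-293 - (-7 + 2/(-2)))) = 83334/(7145*(-293 - (-7 + 2*(-1/2)))) = 83334/(7145*(-293 - (-7 - 1))) = 83334/(7145*(-293 - 1*(-8))) = 83334/(7145*(-293 + 8)) = (83334/7145)/(-285) = (83334/7145)*(-1/285) = -1462/35725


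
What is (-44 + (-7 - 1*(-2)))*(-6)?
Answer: 294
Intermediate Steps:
(-44 + (-7 - 1*(-2)))*(-6) = (-44 + (-7 + 2))*(-6) = (-44 - 5)*(-6) = -49*(-6) = 294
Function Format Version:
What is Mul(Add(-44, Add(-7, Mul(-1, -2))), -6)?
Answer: 294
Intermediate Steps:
Mul(Add(-44, Add(-7, Mul(-1, -2))), -6) = Mul(Add(-44, Add(-7, 2)), -6) = Mul(Add(-44, -5), -6) = Mul(-49, -6) = 294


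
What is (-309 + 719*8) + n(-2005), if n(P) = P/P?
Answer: 5444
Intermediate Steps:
n(P) = 1
(-309 + 719*8) + n(-2005) = (-309 + 719*8) + 1 = (-309 + 5752) + 1 = 5443 + 1 = 5444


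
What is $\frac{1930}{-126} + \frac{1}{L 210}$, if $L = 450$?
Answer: $- \frac{1447499}{94500} \approx -15.317$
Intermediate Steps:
$\frac{1930}{-126} + \frac{1}{L 210} = \frac{1930}{-126} + \frac{1}{450 \cdot 210} = 1930 \left(- \frac{1}{126}\right) + \frac{1}{450} \cdot \frac{1}{210} = - \frac{965}{63} + \frac{1}{94500} = - \frac{1447499}{94500}$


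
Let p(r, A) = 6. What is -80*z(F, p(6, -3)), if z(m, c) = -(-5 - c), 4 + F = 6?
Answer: -880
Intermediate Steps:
F = 2 (F = -4 + 6 = 2)
z(m, c) = 5 + c
-80*z(F, p(6, -3)) = -80*(5 + 6) = -80*11 = -880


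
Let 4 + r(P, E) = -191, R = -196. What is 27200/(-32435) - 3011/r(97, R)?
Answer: 1420889/97305 ≈ 14.602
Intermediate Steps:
r(P, E) = -195 (r(P, E) = -4 - 191 = -195)
27200/(-32435) - 3011/r(97, R) = 27200/(-32435) - 3011/(-195) = 27200*(-1/32435) - 3011*(-1/195) = -5440/6487 + 3011/195 = 1420889/97305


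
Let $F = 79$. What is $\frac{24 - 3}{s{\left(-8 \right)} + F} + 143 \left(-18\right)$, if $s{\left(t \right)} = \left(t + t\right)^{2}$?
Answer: $- \frac{862269}{335} \approx -2573.9$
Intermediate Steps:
$s{\left(t \right)} = 4 t^{2}$ ($s{\left(t \right)} = \left(2 t\right)^{2} = 4 t^{2}$)
$\frac{24 - 3}{s{\left(-8 \right)} + F} + 143 \left(-18\right) = \frac{24 - 3}{4 \left(-8\right)^{2} + 79} + 143 \left(-18\right) = \frac{21}{4 \cdot 64 + 79} - 2574 = \frac{21}{256 + 79} - 2574 = \frac{21}{335} - 2574 = - \frac{862269}{335}$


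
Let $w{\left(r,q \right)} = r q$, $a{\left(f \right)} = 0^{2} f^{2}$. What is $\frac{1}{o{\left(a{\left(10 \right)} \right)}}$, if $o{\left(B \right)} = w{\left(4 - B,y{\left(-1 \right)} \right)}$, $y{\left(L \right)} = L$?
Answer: $- \frac{1}{4} \approx -0.25$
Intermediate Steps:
$a{\left(f \right)} = 0$ ($a{\left(f \right)} = 0 f^{2} = 0$)
$w{\left(r,q \right)} = q r$
$o{\left(B \right)} = -4 + B$ ($o{\left(B \right)} = - (4 - B) = -4 + B$)
$\frac{1}{o{\left(a{\left(10 \right)} \right)}} = \frac{1}{-4 + 0} = \frac{1}{-4} = - \frac{1}{4}$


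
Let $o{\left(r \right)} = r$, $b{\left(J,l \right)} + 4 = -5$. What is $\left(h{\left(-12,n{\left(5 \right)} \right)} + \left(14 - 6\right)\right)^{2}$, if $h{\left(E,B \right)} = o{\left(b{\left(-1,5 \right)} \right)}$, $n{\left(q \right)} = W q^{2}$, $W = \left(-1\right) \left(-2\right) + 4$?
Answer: $1$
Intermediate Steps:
$b{\left(J,l \right)} = -9$ ($b{\left(J,l \right)} = -4 - 5 = -9$)
$W = 6$ ($W = 2 + 4 = 6$)
$n{\left(q \right)} = 6 q^{2}$
$h{\left(E,B \right)} = -9$
$\left(h{\left(-12,n{\left(5 \right)} \right)} + \left(14 - 6\right)\right)^{2} = \left(-9 + \left(14 - 6\right)\right)^{2} = \left(-9 + 8\right)^{2} = \left(-1\right)^{2} = 1$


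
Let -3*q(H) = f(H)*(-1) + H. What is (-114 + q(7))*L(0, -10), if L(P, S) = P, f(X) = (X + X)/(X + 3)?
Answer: 0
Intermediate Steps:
f(X) = 2*X/(3 + X) (f(X) = (2*X)/(3 + X) = 2*X/(3 + X))
q(H) = -H/3 + 2*H/(3*(3 + H)) (q(H) = -((2*H/(3 + H))*(-1) + H)/3 = -(-2*H/(3 + H) + H)/3 = -(H - 2*H/(3 + H))/3 = -H/3 + 2*H/(3*(3 + H)))
(-114 + q(7))*L(0, -10) = (-114 + (1/3)*7*(-1 - 1*7)/(3 + 7))*0 = (-114 + (1/3)*7*(-1 - 7)/10)*0 = (-114 + (1/3)*7*(1/10)*(-8))*0 = (-114 - 28/15)*0 = -1738/15*0 = 0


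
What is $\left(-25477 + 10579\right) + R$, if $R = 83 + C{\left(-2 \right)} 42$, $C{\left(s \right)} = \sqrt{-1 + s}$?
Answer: $-14815 + 42 i \sqrt{3} \approx -14815.0 + 72.746 i$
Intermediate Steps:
$R = 83 + 42 i \sqrt{3}$ ($R = 83 + \sqrt{-1 - 2} \cdot 42 = 83 + \sqrt{-3} \cdot 42 = 83 + i \sqrt{3} \cdot 42 = 83 + 42 i \sqrt{3} \approx 83.0 + 72.746 i$)
$\left(-25477 + 10579\right) + R = \left(-25477 + 10579\right) + \left(83 + 42 i \sqrt{3}\right) = -14898 + \left(83 + 42 i \sqrt{3}\right) = -14815 + 42 i \sqrt{3}$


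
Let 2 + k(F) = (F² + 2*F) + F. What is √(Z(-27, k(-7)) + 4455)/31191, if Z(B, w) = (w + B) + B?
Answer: √4427/31191 ≈ 0.0021332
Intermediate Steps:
k(F) = -2 + F² + 3*F (k(F) = -2 + ((F² + 2*F) + F) = -2 + (F² + 3*F) = -2 + F² + 3*F)
Z(B, w) = w + 2*B (Z(B, w) = (B + w) + B = w + 2*B)
√(Z(-27, k(-7)) + 4455)/31191 = √(((-2 + (-7)² + 3*(-7)) + 2*(-27)) + 4455)/31191 = √(((-2 + 49 - 21) - 54) + 4455)*(1/31191) = √((26 - 54) + 4455)*(1/31191) = √(-28 + 4455)*(1/31191) = √4427*(1/31191) = √4427/31191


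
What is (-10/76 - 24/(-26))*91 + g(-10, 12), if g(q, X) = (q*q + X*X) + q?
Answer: 11629/38 ≈ 306.03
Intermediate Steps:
g(q, X) = q + X² + q² (g(q, X) = (q² + X²) + q = (X² + q²) + q = q + X² + q²)
(-10/76 - 24/(-26))*91 + g(-10, 12) = (-10/76 - 24/(-26))*91 + (-10 + 12² + (-10)²) = (-10*1/76 - 24*(-1/26))*91 + (-10 + 144 + 100) = (-5/38 + 12/13)*91 + 234 = (391/494)*91 + 234 = 2737/38 + 234 = 11629/38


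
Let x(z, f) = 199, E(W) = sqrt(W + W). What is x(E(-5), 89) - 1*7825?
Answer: -7626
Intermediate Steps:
E(W) = sqrt(2)*sqrt(W) (E(W) = sqrt(2*W) = sqrt(2)*sqrt(W))
x(E(-5), 89) - 1*7825 = 199 - 1*7825 = 199 - 7825 = -7626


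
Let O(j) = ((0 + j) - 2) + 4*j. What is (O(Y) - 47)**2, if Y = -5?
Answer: 5476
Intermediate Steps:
O(j) = -2 + 5*j (O(j) = (j - 2) + 4*j = (-2 + j) + 4*j = -2 + 5*j)
(O(Y) - 47)**2 = ((-2 + 5*(-5)) - 47)**2 = ((-2 - 25) - 47)**2 = (-27 - 47)**2 = (-74)**2 = 5476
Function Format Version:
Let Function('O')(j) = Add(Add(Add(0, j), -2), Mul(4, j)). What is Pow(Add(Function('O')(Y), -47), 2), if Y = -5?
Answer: 5476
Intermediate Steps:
Function('O')(j) = Add(-2, Mul(5, j)) (Function('O')(j) = Add(Add(j, -2), Mul(4, j)) = Add(Add(-2, j), Mul(4, j)) = Add(-2, Mul(5, j)))
Pow(Add(Function('O')(Y), -47), 2) = Pow(Add(Add(-2, Mul(5, -5)), -47), 2) = Pow(Add(Add(-2, -25), -47), 2) = Pow(Add(-27, -47), 2) = Pow(-74, 2) = 5476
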